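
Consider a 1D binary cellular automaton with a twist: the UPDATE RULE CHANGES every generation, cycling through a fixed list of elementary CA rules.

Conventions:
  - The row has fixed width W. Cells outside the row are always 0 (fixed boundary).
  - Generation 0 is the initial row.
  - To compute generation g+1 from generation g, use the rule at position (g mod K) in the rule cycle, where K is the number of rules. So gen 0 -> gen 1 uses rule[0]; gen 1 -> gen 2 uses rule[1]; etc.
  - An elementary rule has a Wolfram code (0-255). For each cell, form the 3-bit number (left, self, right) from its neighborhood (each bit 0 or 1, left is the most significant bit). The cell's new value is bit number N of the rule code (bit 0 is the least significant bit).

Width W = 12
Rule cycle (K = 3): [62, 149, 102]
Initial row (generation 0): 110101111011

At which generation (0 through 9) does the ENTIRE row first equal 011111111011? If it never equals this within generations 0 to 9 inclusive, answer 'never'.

Gen 0: 110101111011
Gen 1 (rule 62): 101111000110
Gen 2 (rule 149): 100110110001
Gen 3 (rule 102): 101011010011
Gen 4 (rule 62): 111110111110
Gen 5 (rule 149): 011100011101
Gen 6 (rule 102): 100100100111
Gen 7 (rule 62): 111111111100
Gen 8 (rule 149): 011111111011
Gen 9 (rule 102): 100000001101

Answer: 8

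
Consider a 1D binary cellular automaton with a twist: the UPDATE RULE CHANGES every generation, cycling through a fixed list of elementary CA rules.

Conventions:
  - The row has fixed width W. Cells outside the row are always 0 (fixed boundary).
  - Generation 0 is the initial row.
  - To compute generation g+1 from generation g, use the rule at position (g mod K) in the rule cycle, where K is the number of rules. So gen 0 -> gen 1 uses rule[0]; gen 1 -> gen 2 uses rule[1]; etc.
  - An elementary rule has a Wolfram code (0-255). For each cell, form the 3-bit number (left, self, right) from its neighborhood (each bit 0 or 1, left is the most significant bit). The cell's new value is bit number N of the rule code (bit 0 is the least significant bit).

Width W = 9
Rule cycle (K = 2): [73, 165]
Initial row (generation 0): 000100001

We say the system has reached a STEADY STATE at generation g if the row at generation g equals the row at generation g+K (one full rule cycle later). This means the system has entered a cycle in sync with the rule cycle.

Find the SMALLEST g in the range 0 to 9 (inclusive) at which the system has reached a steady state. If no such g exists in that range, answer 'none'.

Answer: 0

Derivation:
Gen 0: 000100001
Gen 1 (rule 73): 110001100
Gen 2 (rule 165): 000100001
Gen 3 (rule 73): 110001100
Gen 4 (rule 165): 000100001
Gen 5 (rule 73): 110001100
Gen 6 (rule 165): 000100001
Gen 7 (rule 73): 110001100
Gen 8 (rule 165): 000100001
Gen 9 (rule 73): 110001100
Gen 10 (rule 165): 000100001
Gen 11 (rule 73): 110001100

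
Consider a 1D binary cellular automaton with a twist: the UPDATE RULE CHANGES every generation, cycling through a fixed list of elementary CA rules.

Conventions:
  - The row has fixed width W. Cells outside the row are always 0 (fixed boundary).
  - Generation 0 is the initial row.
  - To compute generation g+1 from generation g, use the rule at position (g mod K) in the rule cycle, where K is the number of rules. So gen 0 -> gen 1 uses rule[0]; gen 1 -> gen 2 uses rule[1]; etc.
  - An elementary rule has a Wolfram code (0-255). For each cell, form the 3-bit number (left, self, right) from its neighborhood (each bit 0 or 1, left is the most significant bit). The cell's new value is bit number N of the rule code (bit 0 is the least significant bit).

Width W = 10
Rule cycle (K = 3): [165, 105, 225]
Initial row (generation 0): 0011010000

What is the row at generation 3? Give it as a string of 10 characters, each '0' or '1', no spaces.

Gen 0: 0011010000
Gen 1 (rule 165): 1000110111
Gen 2 (rule 105): 0010111101
Gen 3 (rule 225): 1001011110

Answer: 1001011110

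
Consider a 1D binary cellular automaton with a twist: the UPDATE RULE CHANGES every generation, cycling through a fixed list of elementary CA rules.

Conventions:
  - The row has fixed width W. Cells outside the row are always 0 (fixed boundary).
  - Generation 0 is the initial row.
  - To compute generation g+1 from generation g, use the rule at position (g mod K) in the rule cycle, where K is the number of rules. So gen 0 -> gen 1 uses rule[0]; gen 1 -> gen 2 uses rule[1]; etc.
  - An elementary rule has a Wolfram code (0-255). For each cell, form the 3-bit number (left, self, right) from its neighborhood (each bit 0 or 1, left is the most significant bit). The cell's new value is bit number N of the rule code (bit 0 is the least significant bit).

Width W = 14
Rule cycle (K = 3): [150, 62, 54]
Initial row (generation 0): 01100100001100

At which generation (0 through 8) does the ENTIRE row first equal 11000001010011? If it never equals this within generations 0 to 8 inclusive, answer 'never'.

Gen 0: 01100100001100
Gen 1 (rule 150): 10011110010010
Gen 2 (rule 62): 11110001111111
Gen 3 (rule 54): 00001010000000
Gen 4 (rule 150): 00011011000000
Gen 5 (rule 62): 00110110100000
Gen 6 (rule 54): 01001001110000
Gen 7 (rule 150): 11111110101000
Gen 8 (rule 62): 10000001111100

Answer: never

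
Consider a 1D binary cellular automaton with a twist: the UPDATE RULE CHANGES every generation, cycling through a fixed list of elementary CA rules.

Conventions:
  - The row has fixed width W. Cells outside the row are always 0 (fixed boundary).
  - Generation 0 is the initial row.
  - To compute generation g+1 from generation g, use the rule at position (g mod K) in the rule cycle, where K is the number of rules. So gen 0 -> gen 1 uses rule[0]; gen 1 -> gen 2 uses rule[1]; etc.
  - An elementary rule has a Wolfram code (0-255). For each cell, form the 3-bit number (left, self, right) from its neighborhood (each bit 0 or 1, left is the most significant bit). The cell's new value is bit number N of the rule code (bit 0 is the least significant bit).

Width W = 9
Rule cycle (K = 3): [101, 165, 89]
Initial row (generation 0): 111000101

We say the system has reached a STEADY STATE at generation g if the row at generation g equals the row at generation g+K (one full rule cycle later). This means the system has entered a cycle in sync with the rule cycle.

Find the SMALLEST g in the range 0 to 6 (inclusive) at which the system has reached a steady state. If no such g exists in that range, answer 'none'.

Answer: none

Derivation:
Gen 0: 111000101
Gen 1 (rule 101): 001010111
Gen 2 (rule 165): 101111010
Gen 3 (rule 89): 001001001
Gen 4 (rule 101): 101001001
Gen 5 (rule 165): 111001001
Gen 6 (rule 89): 101100100
Gen 7 (rule 101): 110100101
Gen 8 (rule 165): 001100111
Gen 9 (rule 89): 101110101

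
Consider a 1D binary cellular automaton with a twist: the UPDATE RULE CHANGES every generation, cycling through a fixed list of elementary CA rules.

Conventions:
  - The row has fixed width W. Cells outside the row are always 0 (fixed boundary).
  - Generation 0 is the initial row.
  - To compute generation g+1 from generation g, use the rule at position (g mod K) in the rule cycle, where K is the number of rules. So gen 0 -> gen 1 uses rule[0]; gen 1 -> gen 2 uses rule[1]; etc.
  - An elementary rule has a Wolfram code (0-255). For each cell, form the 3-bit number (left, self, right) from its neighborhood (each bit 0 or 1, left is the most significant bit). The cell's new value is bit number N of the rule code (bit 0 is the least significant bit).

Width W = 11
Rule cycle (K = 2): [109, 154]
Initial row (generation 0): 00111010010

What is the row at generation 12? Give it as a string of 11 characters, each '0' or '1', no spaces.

Gen 0: 00111010010
Gen 1 (rule 109): 10101110010
Gen 2 (rule 154): 00001101101
Gen 3 (rule 109): 11101111111
Gen 4 (rule 154): 11001111110
Gen 5 (rule 109): 11001000010
Gen 6 (rule 154): 10110100101
Gen 7 (rule 109): 11111100111
Gen 8 (rule 154): 11111011110
Gen 9 (rule 109): 10001110010
Gen 10 (rule 154): 01011101101
Gen 11 (rule 109): 01110111111
Gen 12 (rule 154): 11100111110

Answer: 11100111110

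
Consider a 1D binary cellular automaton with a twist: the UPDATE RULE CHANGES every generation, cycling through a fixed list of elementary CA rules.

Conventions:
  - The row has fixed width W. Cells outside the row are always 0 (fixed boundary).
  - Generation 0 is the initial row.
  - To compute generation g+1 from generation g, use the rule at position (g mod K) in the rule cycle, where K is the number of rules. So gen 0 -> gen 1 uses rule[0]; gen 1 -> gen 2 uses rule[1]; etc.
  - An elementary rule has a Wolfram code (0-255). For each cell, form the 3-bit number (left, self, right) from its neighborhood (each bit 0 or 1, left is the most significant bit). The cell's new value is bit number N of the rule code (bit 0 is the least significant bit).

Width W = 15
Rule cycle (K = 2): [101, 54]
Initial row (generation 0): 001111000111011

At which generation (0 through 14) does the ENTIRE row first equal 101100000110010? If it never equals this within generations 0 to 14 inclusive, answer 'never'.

Gen 0: 001111000111011
Gen 1 (rule 101): 100001010001101
Gen 2 (rule 54): 110011111010011
Gen 3 (rule 101): 010000001110001
Gen 4 (rule 54): 111000010001011
Gen 5 (rule 101): 001011010101101
Gen 6 (rule 54): 011100111110011
Gen 7 (rule 101): 000100000010001
Gen 8 (rule 54): 001110000111011
Gen 9 (rule 101): 100010110001101
Gen 10 (rule 54): 110111001010011
Gen 11 (rule 101): 011001001110001
Gen 12 (rule 54): 100111110001011
Gen 13 (rule 101): 100000010101101
Gen 14 (rule 54): 110000111110011

Answer: never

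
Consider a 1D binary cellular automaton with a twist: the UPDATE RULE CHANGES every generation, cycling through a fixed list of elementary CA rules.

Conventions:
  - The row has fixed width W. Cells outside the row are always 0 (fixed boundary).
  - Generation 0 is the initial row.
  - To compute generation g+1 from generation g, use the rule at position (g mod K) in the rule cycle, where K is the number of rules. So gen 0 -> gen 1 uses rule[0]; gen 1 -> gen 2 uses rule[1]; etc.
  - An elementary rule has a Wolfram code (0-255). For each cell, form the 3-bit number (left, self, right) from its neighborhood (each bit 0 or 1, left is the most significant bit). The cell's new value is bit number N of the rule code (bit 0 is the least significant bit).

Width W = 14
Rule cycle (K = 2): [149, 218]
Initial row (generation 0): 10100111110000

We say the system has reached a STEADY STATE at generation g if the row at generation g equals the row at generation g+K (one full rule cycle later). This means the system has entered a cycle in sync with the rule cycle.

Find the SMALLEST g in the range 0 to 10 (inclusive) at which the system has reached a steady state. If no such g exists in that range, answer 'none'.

Gen 0: 10100111110000
Gen 1 (rule 149): 10110011101111
Gen 2 (rule 218): 00111111101111
Gen 3 (rule 149): 10011111000110
Gen 4 (rule 218): 01111111101111
Gen 5 (rule 149): 00111111000110
Gen 6 (rule 218): 01111111101111
Gen 7 (rule 149): 00111111000110
Gen 8 (rule 218): 01111111101111
Gen 9 (rule 149): 00111111000110
Gen 10 (rule 218): 01111111101111
Gen 11 (rule 149): 00111111000110
Gen 12 (rule 218): 01111111101111

Answer: 4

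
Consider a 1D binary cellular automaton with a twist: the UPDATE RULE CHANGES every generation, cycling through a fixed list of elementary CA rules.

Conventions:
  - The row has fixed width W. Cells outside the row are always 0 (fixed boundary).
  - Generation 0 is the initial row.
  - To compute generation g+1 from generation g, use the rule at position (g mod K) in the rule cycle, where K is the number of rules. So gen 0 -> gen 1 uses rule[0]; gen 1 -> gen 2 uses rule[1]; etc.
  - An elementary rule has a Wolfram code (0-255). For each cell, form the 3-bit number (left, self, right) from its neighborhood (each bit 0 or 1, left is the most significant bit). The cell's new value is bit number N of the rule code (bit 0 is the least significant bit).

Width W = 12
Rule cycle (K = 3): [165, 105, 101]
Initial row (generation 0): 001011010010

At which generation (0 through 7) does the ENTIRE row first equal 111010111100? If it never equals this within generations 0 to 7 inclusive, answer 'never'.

Gen 0: 001011010010
Gen 1 (rule 165): 101100110010
Gen 2 (rule 105): 011100110000
Gen 3 (rule 101): 000100010111
Gen 4 (rule 165): 110101011010
Gen 5 (rule 105): 111010111100
Gen 6 (rule 101): 001111000101
Gen 7 (rule 165): 100110010111

Answer: 5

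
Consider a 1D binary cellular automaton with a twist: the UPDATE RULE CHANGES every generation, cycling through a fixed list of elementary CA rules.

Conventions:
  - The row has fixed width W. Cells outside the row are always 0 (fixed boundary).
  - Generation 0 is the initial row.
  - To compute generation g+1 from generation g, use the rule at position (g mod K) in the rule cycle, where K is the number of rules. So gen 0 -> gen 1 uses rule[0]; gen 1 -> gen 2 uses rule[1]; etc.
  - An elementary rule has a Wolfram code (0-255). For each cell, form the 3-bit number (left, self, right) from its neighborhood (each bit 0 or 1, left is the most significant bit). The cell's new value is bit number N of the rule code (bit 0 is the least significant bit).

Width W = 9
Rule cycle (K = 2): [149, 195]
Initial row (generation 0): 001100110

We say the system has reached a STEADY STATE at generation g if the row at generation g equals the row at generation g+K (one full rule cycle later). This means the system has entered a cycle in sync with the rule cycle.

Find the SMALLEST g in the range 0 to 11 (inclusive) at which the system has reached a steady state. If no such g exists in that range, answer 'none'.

Answer: 0

Derivation:
Gen 0: 001100110
Gen 1 (rule 149): 100010001
Gen 2 (rule 195): 001100110
Gen 3 (rule 149): 100010001
Gen 4 (rule 195): 001100110
Gen 5 (rule 149): 100010001
Gen 6 (rule 195): 001100110
Gen 7 (rule 149): 100010001
Gen 8 (rule 195): 001100110
Gen 9 (rule 149): 100010001
Gen 10 (rule 195): 001100110
Gen 11 (rule 149): 100010001
Gen 12 (rule 195): 001100110
Gen 13 (rule 149): 100010001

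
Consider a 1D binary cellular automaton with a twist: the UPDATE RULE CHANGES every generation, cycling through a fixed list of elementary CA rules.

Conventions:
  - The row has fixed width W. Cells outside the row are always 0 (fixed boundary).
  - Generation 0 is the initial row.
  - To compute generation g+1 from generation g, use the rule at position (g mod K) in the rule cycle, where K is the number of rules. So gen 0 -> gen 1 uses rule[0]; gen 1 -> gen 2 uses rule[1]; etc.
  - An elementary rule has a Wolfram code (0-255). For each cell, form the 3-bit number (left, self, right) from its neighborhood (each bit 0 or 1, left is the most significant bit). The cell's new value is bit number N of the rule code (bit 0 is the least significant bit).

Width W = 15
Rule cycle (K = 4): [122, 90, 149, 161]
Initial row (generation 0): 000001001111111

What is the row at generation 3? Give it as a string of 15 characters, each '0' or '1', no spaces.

Gen 0: 000001001111111
Gen 1 (rule 122): 000010111000001
Gen 2 (rule 90): 000100101100010
Gen 3 (rule 149): 110110100011011

Answer: 110110100011011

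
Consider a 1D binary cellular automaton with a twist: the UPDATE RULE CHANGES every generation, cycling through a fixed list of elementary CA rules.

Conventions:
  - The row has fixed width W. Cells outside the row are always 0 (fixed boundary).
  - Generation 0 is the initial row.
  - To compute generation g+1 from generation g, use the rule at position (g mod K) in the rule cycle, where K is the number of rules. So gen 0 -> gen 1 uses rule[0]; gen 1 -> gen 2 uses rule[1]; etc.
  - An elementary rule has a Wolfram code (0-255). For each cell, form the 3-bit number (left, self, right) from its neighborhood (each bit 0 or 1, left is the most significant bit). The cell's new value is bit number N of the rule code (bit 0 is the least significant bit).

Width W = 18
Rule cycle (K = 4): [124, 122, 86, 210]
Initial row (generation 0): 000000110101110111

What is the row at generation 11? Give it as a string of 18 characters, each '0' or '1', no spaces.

Gen 0: 000000110101110111
Gen 1 (rule 124): 000000111111011101
Gen 2 (rule 122): 000001100001110110
Gen 3 (rule 86): 000010110010010011
Gen 4 (rule 210): 000100011101101101
Gen 5 (rule 124): 000110010111111111
Gen 6 (rule 122): 001111101100000001
Gen 7 (rule 86): 010000100110000011
Gen 8 (rule 210): 101001011011000101
Gen 9 (rule 124): 111101111111100111
Gen 10 (rule 122): 100111000000111101
Gen 11 (rule 86): 111001100001000101

Answer: 111001100001000101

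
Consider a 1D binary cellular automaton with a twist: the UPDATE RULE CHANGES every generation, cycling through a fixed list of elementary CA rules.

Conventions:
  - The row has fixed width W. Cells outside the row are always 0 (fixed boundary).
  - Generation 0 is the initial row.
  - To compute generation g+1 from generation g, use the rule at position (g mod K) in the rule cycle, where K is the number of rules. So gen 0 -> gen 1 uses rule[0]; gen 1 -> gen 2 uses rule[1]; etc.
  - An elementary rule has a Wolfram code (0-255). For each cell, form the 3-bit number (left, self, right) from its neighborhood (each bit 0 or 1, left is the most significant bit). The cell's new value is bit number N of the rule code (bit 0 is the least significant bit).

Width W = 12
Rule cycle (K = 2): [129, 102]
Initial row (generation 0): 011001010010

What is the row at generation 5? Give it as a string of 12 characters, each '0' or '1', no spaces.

Gen 0: 011001010010
Gen 1 (rule 129): 000000000000
Gen 2 (rule 102): 000000000000
Gen 3 (rule 129): 111111111111
Gen 4 (rule 102): 000000000001
Gen 5 (rule 129): 111111111100

Answer: 111111111100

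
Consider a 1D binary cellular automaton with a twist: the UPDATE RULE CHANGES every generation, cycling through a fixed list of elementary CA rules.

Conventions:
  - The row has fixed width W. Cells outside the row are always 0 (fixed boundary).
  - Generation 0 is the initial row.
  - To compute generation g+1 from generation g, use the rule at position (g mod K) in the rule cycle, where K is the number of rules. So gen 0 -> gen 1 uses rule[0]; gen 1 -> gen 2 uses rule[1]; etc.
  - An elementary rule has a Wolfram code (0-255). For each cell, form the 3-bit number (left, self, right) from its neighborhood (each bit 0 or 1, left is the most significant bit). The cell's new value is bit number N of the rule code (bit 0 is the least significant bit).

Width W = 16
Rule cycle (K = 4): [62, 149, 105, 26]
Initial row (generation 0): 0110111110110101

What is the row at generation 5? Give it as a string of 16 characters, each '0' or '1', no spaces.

Gen 0: 0110111110110101
Gen 1 (rule 62): 1101100001101111
Gen 2 (rule 149): 0000011100000110
Gen 3 (rule 105): 1111010101110110
Gen 4 (rule 26): 1000000001000101
Gen 5 (rule 62): 1100000011101111

Answer: 1100000011101111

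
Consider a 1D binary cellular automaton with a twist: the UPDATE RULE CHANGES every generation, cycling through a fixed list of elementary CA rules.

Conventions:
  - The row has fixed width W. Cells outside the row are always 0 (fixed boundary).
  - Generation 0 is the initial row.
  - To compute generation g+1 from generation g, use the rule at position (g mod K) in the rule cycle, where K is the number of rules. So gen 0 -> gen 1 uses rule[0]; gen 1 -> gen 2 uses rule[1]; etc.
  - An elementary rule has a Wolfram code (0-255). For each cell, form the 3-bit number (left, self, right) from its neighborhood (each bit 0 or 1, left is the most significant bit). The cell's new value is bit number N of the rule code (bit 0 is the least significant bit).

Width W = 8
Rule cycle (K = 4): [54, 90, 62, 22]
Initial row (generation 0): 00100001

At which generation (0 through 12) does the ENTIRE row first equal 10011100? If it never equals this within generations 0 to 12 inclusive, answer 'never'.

Gen 0: 00100001
Gen 1 (rule 54): 01110011
Gen 2 (rule 90): 11011111
Gen 3 (rule 62): 10110000
Gen 4 (rule 22): 10001000
Gen 5 (rule 54): 11011100
Gen 6 (rule 90): 11010110
Gen 7 (rule 62): 10111101
Gen 8 (rule 22): 10000001
Gen 9 (rule 54): 11000011
Gen 10 (rule 90): 11100111
Gen 11 (rule 62): 10011100
Gen 12 (rule 22): 11100010

Answer: 11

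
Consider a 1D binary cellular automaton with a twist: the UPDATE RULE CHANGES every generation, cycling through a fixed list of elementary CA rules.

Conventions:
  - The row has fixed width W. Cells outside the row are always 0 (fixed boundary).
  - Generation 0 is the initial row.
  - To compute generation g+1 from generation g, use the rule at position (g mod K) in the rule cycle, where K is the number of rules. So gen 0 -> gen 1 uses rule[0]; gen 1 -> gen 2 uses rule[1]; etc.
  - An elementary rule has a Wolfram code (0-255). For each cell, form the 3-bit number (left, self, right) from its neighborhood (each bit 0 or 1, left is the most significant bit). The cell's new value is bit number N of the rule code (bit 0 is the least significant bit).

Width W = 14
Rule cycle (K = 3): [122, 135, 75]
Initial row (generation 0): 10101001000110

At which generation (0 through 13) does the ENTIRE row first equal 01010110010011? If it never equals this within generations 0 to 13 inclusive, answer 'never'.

Answer: never

Derivation:
Gen 0: 10101001000110
Gen 1 (rule 122): 01010110101111
Gen 2 (rule 135): 11010000100110
Gen 3 (rule 75): 11000111001110
Gen 4 (rule 122): 11101101111011
Gen 5 (rule 135): 01000000110000
Gen 6 (rule 75): 10011111110111
Gen 7 (rule 122): 01110000011101
Gen 8 (rule 135): 10100111101001
Gen 9 (rule 75): 00001100100010
Gen 10 (rule 122): 00011111010101
Gen 11 (rule 135): 11101110010101
Gen 12 (rule 75): 10101010100000
Gen 13 (rule 122): 01010101010000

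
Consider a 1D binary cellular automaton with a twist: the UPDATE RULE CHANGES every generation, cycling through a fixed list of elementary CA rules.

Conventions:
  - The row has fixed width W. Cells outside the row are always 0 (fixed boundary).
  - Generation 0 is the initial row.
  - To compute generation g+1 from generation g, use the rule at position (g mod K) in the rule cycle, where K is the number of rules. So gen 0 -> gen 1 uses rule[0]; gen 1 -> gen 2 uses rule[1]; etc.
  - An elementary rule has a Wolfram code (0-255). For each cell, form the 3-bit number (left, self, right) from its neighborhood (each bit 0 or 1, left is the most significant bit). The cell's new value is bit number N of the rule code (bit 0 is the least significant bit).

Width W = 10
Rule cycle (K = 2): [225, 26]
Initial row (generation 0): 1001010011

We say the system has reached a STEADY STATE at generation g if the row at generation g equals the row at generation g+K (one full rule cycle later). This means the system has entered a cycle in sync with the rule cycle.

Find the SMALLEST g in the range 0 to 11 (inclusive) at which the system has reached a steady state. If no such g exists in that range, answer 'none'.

Gen 0: 1001010011
Gen 1 (rule 225): 0000100001
Gen 2 (rule 26): 0001010010
Gen 3 (rule 225): 1100100000
Gen 4 (rule 26): 1011010000
Gen 5 (rule 225): 0101100111
Gen 6 (rule 26): 1001011100
Gen 7 (rule 225): 0000101101
Gen 8 (rule 26): 0001001000
Gen 9 (rule 225): 1100000011
Gen 10 (rule 26): 1010000110
Gen 11 (rule 225): 0100110010
Gen 12 (rule 26): 1011101101
Gen 13 (rule 225): 0101110110

Answer: none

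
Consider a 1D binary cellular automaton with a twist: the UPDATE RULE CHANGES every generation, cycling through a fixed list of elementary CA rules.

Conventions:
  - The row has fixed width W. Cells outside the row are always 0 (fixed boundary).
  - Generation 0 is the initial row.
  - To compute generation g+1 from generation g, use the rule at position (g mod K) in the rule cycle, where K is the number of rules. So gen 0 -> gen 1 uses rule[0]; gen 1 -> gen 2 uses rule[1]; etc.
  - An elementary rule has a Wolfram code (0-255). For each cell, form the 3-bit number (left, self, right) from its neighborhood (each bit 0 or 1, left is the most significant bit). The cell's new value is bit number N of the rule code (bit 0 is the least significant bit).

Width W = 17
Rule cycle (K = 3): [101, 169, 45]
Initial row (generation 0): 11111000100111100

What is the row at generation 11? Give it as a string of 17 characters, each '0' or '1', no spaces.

Gen 0: 11111000100111100
Gen 1 (rule 101): 00001010100000101
Gen 2 (rule 169): 11100101001110010
Gen 3 (rule 45): 10000111001000010
Gen 4 (rule 101): 10110001001011010
Gen 5 (rule 169): 01100100000110100
Gen 6 (rule 45): 01000101110101101
Gen 7 (rule 101): 01010110011110111
Gen 8 (rule 169): 00101100011101110
Gen 9 (rule 45): 10111001010011000
Gen 10 (rule 101): 11001001110001011
Gen 11 (rule 169): 10000001100100110

Answer: 10000001100100110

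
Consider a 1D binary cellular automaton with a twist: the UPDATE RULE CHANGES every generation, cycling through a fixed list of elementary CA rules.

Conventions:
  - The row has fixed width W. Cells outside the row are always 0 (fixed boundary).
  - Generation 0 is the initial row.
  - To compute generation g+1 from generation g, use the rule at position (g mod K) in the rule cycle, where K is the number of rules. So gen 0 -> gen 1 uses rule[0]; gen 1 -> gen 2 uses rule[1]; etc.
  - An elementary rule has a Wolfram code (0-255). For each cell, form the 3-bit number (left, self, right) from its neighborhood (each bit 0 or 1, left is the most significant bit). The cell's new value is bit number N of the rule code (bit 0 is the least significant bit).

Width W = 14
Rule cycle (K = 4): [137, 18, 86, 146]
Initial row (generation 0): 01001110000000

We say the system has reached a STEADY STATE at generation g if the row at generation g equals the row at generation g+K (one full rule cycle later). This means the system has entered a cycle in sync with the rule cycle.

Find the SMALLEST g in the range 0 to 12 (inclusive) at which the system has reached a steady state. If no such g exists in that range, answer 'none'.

Gen 0: 01001110000000
Gen 1 (rule 137): 00001100111111
Gen 2 (rule 18): 00010011000000
Gen 3 (rule 86): 00111101100000
Gen 4 (rule 146): 01011000010000
Gen 5 (rule 137): 00010011000111
Gen 6 (rule 18): 00101100101000
Gen 7 (rule 86): 01100111101100
Gen 8 (rule 146): 10011011000010
Gen 9 (rule 137): 00010010011000
Gen 10 (rule 18): 00101101100100
Gen 11 (rule 86): 01100100111110
Gen 12 (rule 146): 10011011011101
Gen 13 (rule 137): 00010010011000
Gen 14 (rule 18): 00101101100100
Gen 15 (rule 86): 01100100111110
Gen 16 (rule 146): 10011011011101

Answer: 9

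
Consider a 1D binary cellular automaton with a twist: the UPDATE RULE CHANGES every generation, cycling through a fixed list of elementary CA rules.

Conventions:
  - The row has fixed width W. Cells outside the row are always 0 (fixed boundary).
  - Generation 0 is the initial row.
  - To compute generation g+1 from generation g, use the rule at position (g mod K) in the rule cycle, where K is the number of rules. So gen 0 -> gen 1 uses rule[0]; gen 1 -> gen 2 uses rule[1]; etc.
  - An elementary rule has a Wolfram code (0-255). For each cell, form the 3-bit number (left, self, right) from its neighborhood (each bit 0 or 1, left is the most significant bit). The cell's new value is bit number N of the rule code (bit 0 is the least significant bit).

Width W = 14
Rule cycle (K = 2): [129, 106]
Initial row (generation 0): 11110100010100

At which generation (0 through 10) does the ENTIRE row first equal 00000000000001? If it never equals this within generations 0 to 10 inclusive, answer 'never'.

Gen 0: 11110100010100
Gen 1 (rule 129): 01100001000001
Gen 2 (rule 106): 11100010000010
Gen 3 (rule 129): 01001000111000
Gen 4 (rule 106): 10010001101000
Gen 5 (rule 129): 00000100000011
Gen 6 (rule 106): 00001000000111
Gen 7 (rule 129): 11100011110010
Gen 8 (rule 106): 10100110010100
Gen 9 (rule 129): 00000000000001
Gen 10 (rule 106): 00000000000010

Answer: 9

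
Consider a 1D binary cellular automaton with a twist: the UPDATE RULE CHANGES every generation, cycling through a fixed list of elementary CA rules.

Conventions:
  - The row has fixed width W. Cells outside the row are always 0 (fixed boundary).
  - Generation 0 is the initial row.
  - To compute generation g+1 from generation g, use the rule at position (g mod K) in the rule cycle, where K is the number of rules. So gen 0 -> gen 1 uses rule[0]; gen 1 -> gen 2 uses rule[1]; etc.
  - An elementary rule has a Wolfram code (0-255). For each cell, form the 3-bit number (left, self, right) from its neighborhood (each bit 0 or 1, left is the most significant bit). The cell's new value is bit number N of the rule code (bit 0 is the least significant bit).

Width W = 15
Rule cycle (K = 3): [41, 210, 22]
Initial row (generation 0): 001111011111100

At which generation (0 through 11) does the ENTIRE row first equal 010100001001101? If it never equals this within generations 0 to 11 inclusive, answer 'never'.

Gen 0: 001111011111100
Gen 1 (rule 41): 101000110000001
Gen 2 (rule 210): 000101011000010
Gen 3 (rule 22): 001101000100111
Gen 4 (rule 41): 101010010000100
Gen 5 (rule 210): 000001101001010
Gen 6 (rule 22): 000010001111011
Gen 7 (rule 41): 111000101000110
Gen 8 (rule 210): 011101000101011
Gen 9 (rule 22): 100001101101000
Gen 10 (rule 41): 001101011010011
Gen 11 (rule 210): 010100001001101

Answer: 11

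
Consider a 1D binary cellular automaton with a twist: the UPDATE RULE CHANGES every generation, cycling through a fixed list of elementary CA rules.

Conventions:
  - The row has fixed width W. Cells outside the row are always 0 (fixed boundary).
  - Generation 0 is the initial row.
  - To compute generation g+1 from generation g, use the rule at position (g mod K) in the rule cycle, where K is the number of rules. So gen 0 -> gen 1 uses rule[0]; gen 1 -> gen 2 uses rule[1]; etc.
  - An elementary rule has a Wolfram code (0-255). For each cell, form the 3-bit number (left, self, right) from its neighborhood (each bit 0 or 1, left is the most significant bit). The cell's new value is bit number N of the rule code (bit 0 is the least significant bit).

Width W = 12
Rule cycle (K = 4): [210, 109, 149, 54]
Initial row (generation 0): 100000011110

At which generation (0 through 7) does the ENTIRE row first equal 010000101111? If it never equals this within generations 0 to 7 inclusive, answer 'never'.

Gen 0: 100000011110
Gen 1 (rule 210): 010000101111
Gen 2 (rule 109): 010110111001
Gen 3 (rule 149): 010000010101
Gen 4 (rule 54): 111000111111
Gen 5 (rule 210): 011101011111
Gen 6 (rule 109): 010111110001
Gen 7 (rule 149): 010011101101

Answer: 1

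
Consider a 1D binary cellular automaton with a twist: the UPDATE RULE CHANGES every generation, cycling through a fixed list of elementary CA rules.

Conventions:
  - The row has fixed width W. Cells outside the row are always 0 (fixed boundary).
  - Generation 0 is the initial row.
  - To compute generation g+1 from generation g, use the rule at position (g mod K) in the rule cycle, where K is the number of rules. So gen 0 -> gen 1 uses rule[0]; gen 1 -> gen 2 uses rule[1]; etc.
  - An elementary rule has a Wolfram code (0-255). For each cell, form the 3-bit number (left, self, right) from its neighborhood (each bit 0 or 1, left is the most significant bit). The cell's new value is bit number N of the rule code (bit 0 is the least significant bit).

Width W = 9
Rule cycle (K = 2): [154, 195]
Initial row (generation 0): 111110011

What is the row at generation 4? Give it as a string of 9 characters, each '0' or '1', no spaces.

Answer: 011001100

Derivation:
Gen 0: 111110011
Gen 1 (rule 154): 111101110
Gen 2 (rule 195): 011100110
Gen 3 (rule 154): 111011101
Gen 4 (rule 195): 011001100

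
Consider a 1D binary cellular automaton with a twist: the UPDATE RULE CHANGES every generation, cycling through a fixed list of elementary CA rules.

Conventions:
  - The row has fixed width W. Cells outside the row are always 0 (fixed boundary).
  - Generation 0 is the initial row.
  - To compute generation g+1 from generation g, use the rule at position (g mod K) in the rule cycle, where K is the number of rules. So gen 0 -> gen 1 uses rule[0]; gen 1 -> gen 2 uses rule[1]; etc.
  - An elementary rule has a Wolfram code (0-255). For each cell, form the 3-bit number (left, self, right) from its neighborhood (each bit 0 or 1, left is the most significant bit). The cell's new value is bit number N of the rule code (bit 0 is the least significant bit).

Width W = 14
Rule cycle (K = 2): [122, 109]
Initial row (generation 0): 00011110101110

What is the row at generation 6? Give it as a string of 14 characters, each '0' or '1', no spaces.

Answer: 11100111100110

Derivation:
Gen 0: 00011110101110
Gen 1 (rule 122): 00110011011011
Gen 2 (rule 109): 10110011111111
Gen 3 (rule 122): 01111110000001
Gen 4 (rule 109): 01000010111101
Gen 5 (rule 122): 10100101100110
Gen 6 (rule 109): 11100111100110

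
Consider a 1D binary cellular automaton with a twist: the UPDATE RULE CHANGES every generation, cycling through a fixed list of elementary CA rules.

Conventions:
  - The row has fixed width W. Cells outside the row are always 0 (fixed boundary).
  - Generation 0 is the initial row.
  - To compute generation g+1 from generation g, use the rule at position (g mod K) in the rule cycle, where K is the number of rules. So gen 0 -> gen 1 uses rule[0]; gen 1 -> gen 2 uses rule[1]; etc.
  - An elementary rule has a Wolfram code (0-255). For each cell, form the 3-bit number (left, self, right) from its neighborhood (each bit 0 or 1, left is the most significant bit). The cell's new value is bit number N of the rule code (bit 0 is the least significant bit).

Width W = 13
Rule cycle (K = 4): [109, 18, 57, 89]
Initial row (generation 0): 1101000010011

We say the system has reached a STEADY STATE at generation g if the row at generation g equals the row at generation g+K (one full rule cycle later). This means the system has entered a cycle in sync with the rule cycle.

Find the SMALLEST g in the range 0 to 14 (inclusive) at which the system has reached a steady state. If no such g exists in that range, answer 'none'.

Gen 0: 1101000010011
Gen 1 (rule 109): 1111011010011
Gen 2 (rule 18): 0000000001100
Gen 3 (rule 57): 1111111101011
Gen 4 (rule 89): 1000000100011
Gen 5 (rule 109): 1011110101011
Gen 6 (rule 18): 0000000000000
Gen 7 (rule 57): 1111111111111
Gen 8 (rule 89): 1000000000001
Gen 9 (rule 109): 1011111111101
Gen 10 (rule 18): 0000000000000
Gen 11 (rule 57): 1111111111111
Gen 12 (rule 89): 1000000000001
Gen 13 (rule 109): 1011111111101
Gen 14 (rule 18): 0000000000000
Gen 15 (rule 57): 1111111111111
Gen 16 (rule 89): 1000000000001
Gen 17 (rule 109): 1011111111101
Gen 18 (rule 18): 0000000000000

Answer: 6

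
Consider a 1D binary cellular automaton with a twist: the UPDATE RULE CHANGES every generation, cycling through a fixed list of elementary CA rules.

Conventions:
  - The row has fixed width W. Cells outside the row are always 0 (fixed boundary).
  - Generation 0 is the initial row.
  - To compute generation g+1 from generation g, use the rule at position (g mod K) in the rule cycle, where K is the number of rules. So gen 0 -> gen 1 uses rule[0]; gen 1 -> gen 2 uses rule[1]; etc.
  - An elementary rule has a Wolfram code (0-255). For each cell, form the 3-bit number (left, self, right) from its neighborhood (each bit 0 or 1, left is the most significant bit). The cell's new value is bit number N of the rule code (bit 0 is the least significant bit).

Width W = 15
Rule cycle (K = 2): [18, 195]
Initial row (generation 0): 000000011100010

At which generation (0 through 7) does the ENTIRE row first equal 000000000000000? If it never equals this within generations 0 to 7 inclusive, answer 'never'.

Gen 0: 000000011100010
Gen 1 (rule 18): 000000100010101
Gen 2 (rule 195): 111111001100000
Gen 3 (rule 18): 000000110010000
Gen 4 (rule 195): 111111010100111
Gen 5 (rule 18): 000000000011000
Gen 6 (rule 195): 111111111101011
Gen 7 (rule 18): 000000000000000

Answer: 7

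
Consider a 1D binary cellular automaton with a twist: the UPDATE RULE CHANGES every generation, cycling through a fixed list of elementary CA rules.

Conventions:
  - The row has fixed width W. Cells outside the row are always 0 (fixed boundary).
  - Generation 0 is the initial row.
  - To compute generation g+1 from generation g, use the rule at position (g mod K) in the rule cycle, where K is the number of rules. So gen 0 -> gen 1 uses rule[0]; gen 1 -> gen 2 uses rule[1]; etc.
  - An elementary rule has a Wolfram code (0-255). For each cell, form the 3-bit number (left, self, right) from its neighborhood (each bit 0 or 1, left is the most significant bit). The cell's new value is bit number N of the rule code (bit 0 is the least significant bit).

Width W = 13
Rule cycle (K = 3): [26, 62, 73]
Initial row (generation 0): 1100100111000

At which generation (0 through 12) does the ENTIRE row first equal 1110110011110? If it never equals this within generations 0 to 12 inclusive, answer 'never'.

Gen 0: 1100100111000
Gen 1 (rule 26): 1011011100100
Gen 2 (rule 62): 1110110011110
Gen 3 (rule 73): 1010110010010
Gen 4 (rule 26): 0000101101101
Gen 5 (rule 62): 0001111011011
Gen 6 (rule 73): 1101001011011
Gen 7 (rule 26): 1000110010010
Gen 8 (rule 62): 1101101111111
Gen 9 (rule 73): 1101101000001
Gen 10 (rule 26): 1001000100010
Gen 11 (rule 62): 1111101110111
Gen 12 (rule 73): 1000101010101

Answer: 2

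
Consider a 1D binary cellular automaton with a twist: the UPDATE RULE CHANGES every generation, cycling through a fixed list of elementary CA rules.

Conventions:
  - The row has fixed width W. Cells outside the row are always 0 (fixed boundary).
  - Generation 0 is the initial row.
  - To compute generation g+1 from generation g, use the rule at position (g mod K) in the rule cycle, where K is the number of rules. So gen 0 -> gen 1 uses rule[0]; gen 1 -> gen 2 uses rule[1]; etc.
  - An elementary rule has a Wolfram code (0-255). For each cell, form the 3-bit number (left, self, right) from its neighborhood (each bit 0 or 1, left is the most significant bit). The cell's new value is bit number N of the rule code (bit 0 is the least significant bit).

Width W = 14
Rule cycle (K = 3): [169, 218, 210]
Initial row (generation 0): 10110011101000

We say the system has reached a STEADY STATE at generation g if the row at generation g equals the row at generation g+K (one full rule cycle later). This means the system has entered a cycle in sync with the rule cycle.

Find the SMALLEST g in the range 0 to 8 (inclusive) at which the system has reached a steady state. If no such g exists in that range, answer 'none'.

Gen 0: 10110011101000
Gen 1 (rule 169): 01100011010011
Gen 2 (rule 218): 11110111001111
Gen 3 (rule 210): 01110011110111
Gen 4 (rule 169): 01100011101110
Gen 5 (rule 218): 11110111101111
Gen 6 (rule 210): 01110011100111
Gen 7 (rule 169): 01100011000110
Gen 8 (rule 218): 11110111101111
Gen 9 (rule 210): 01110011100111
Gen 10 (rule 169): 01100011000110
Gen 11 (rule 218): 11110111101111

Answer: 5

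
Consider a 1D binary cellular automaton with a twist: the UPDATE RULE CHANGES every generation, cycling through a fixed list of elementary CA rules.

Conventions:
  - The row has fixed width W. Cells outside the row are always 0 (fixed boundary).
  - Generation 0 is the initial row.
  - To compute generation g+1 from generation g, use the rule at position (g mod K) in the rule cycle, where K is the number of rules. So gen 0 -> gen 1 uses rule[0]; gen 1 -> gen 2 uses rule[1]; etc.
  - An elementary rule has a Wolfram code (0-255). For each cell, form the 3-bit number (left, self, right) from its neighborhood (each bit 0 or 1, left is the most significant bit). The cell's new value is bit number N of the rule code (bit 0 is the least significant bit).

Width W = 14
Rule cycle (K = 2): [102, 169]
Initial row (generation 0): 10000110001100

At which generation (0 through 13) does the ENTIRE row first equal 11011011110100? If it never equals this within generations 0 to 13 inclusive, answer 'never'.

Answer: 12

Derivation:
Gen 0: 10000110001100
Gen 1 (rule 102): 10001010010100
Gen 2 (rule 169): 00100100001001
Gen 3 (rule 102): 01101100011011
Gen 4 (rule 169): 01011001010110
Gen 5 (rule 102): 11101011111010
Gen 6 (rule 169): 11010111110100
Gen 7 (rule 102): 01111000011100
Gen 8 (rule 169): 01110011011001
Gen 9 (rule 102): 10010101101011
Gen 10 (rule 169): 00001011010110
Gen 11 (rule 102): 00011101111010
Gen 12 (rule 169): 11011011110100
Gen 13 (rule 102): 01101100011100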